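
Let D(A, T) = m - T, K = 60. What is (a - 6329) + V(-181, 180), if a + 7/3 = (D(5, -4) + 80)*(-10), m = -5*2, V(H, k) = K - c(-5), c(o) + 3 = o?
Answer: -21010/3 ≈ -7003.3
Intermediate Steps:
c(o) = -3 + o
V(H, k) = 68 (V(H, k) = 60 - (-3 - 5) = 60 - 1*(-8) = 60 + 8 = 68)
m = -10
D(A, T) = -10 - T
a = -2227/3 (a = -7/3 + ((-10 - 1*(-4)) + 80)*(-10) = -7/3 + ((-10 + 4) + 80)*(-10) = -7/3 + (-6 + 80)*(-10) = -7/3 + 74*(-10) = -7/3 - 740 = -2227/3 ≈ -742.33)
(a - 6329) + V(-181, 180) = (-2227/3 - 6329) + 68 = -21214/3 + 68 = -21010/3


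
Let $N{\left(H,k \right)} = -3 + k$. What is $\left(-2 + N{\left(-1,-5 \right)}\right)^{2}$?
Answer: $100$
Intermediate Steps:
$\left(-2 + N{\left(-1,-5 \right)}\right)^{2} = \left(-2 - 8\right)^{2} = \left(-10\right)^{2} = 100$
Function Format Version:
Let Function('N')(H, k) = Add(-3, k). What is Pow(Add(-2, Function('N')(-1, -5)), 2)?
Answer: 100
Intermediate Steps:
Pow(Add(-2, Function('N')(-1, -5)), 2) = Pow(Add(-2, Add(-3, -5)), 2) = Pow(Add(-2, -8), 2) = Pow(-10, 2) = 100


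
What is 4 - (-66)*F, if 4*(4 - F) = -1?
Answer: 569/2 ≈ 284.50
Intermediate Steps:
F = 17/4 (F = 4 - ¼*(-1) = 4 + ¼ = 17/4 ≈ 4.2500)
4 - (-66)*F = 4 - (-66)*17/4 = 4 - 11*(-51/2) = 4 + 561/2 = 569/2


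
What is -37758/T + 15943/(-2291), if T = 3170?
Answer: -68521444/3631235 ≈ -18.870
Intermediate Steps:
-37758/T + 15943/(-2291) = -37758/3170 + 15943/(-2291) = -37758*1/3170 + 15943*(-1/2291) = -18879/1585 - 15943/2291 = -68521444/3631235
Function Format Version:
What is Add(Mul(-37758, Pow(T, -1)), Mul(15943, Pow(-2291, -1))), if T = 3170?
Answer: Rational(-68521444, 3631235) ≈ -18.870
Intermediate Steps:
Add(Mul(-37758, Pow(T, -1)), Mul(15943, Pow(-2291, -1))) = Add(Mul(-37758, Pow(3170, -1)), Mul(15943, Pow(-2291, -1))) = Add(Mul(-37758, Rational(1, 3170)), Mul(15943, Rational(-1, 2291))) = Add(Rational(-18879, 1585), Rational(-15943, 2291)) = Rational(-68521444, 3631235)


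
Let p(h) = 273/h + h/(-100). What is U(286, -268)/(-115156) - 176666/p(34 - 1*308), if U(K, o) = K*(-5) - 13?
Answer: -17419676194051/171927908 ≈ -1.0132e+5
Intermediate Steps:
U(K, o) = -13 - 5*K (U(K, o) = -5*K - 13 = -13 - 5*K)
p(h) = 273/h - h/100 (p(h) = 273/h + h*(-1/100) = 273/h - h/100)
U(286, -268)/(-115156) - 176666/p(34 - 1*308) = (-13 - 5*286)/(-115156) - 176666/(273/(34 - 1*308) - (34 - 1*308)/100) = (-13 - 1430)*(-1/115156) - 176666/(273/(34 - 308) - (34 - 308)/100) = -1443*(-1/115156) - 176666/(273/(-274) - 1/100*(-274)) = 1443/115156 - 176666/(273*(-1/274) + 137/50) = 1443/115156 - 176666/(-273/274 + 137/50) = 1443/115156 - 176666/5972/3425 = 1443/115156 - 176666*3425/5972 = 1443/115156 - 302540525/2986 = -17419676194051/171927908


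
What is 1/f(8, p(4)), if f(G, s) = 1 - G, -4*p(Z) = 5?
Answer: -1/7 ≈ -0.14286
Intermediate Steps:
p(Z) = -5/4 (p(Z) = -1/4*5 = -5/4)
1/f(8, p(4)) = 1/(1 - 1*8) = 1/(1 - 8) = 1/(-7) = -1/7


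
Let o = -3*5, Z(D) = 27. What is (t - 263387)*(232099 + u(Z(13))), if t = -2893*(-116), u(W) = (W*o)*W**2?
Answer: -4559204346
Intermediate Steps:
o = -15
u(W) = -15*W**3 (u(W) = (W*(-15))*W**2 = (-15*W)*W**2 = -15*W**3)
t = 335588
(t - 263387)*(232099 + u(Z(13))) = (335588 - 263387)*(232099 - 15*27**3) = 72201*(232099 - 15*19683) = 72201*(232099 - 295245) = 72201*(-63146) = -4559204346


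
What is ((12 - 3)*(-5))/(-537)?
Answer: 15/179 ≈ 0.083799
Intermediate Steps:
((12 - 3)*(-5))/(-537) = (9*(-5))*(-1/537) = -45*(-1/537) = 15/179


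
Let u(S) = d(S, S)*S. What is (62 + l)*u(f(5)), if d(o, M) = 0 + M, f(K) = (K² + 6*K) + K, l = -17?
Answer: 162000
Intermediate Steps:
f(K) = K² + 7*K
d(o, M) = M
u(S) = S² (u(S) = S*S = S²)
(62 + l)*u(f(5)) = (62 - 17)*(5*(7 + 5))² = 45*(5*12)² = 45*60² = 45*3600 = 162000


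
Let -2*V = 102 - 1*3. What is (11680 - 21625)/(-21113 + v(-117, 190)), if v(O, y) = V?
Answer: 3978/8465 ≈ 0.46993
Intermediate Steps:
V = -99/2 (V = -(102 - 1*3)/2 = -(102 - 3)/2 = -1/2*99 = -99/2 ≈ -49.500)
v(O, y) = -99/2
(11680 - 21625)/(-21113 + v(-117, 190)) = (11680 - 21625)/(-21113 - 99/2) = -9945/(-42325/2) = -9945*(-2/42325) = 3978/8465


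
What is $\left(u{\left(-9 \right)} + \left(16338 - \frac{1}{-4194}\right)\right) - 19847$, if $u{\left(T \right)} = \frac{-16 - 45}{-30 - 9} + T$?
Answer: $- \frac{191723105}{54522} \approx -3516.4$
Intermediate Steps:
$u{\left(T \right)} = \frac{61}{39} + T$ ($u{\left(T \right)} = - \frac{61}{-39} + T = \left(-61\right) \left(- \frac{1}{39}\right) + T = \frac{61}{39} + T$)
$\left(u{\left(-9 \right)} + \left(16338 - \frac{1}{-4194}\right)\right) - 19847 = \left(\left(\frac{61}{39} - 9\right) + \left(16338 - \frac{1}{-4194}\right)\right) - 19847 = \left(- \frac{290}{39} + \left(16338 - - \frac{1}{4194}\right)\right) - 19847 = \left(- \frac{290}{39} + \left(16338 + \frac{1}{4194}\right)\right) - 19847 = \left(- \frac{290}{39} + \frac{68521573}{4194}\right) - 19847 = \frac{890375029}{54522} - 19847 = - \frac{191723105}{54522}$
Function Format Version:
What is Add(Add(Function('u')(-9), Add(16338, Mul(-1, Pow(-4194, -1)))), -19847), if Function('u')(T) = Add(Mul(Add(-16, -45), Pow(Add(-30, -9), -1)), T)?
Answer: Rational(-191723105, 54522) ≈ -3516.4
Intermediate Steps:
Function('u')(T) = Add(Rational(61, 39), T) (Function('u')(T) = Add(Mul(-61, Pow(-39, -1)), T) = Add(Mul(-61, Rational(-1, 39)), T) = Add(Rational(61, 39), T))
Add(Add(Function('u')(-9), Add(16338, Mul(-1, Pow(-4194, -1)))), -19847) = Add(Add(Add(Rational(61, 39), -9), Add(16338, Mul(-1, Pow(-4194, -1)))), -19847) = Add(Add(Rational(-290, 39), Add(16338, Mul(-1, Rational(-1, 4194)))), -19847) = Add(Add(Rational(-290, 39), Add(16338, Rational(1, 4194))), -19847) = Add(Add(Rational(-290, 39), Rational(68521573, 4194)), -19847) = Add(Rational(890375029, 54522), -19847) = Rational(-191723105, 54522)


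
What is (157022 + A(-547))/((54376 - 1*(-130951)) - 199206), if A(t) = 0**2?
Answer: -157022/13879 ≈ -11.314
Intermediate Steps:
A(t) = 0
(157022 + A(-547))/((54376 - 1*(-130951)) - 199206) = (157022 + 0)/((54376 - 1*(-130951)) - 199206) = 157022/((54376 + 130951) - 199206) = 157022/(185327 - 199206) = 157022/(-13879) = 157022*(-1/13879) = -157022/13879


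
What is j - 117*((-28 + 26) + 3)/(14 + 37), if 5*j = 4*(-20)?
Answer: -311/17 ≈ -18.294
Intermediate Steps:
j = -16 (j = (4*(-20))/5 = (⅕)*(-80) = -16)
j - 117*((-28 + 26) + 3)/(14 + 37) = -16 - 117*((-28 + 26) + 3)/(14 + 37) = -16 - 117*(-2 + 3)/51 = -16 - 117/51 = -16 - 117*1/51 = -16 - 39/17 = -311/17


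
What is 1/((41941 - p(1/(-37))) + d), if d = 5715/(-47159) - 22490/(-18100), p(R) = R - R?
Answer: 85357790/3580086786831 ≈ 2.3842e-5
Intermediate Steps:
p(R) = 0
d = 95716441/85357790 (d = 5715*(-1/47159) - 22490*(-1/18100) = -5715/47159 + 2249/1810 = 95716441/85357790 ≈ 1.1214)
1/((41941 - p(1/(-37))) + d) = 1/((41941 - 1*0) + 95716441/85357790) = 1/((41941 + 0) + 95716441/85357790) = 1/(41941 + 95716441/85357790) = 1/(3580086786831/85357790) = 85357790/3580086786831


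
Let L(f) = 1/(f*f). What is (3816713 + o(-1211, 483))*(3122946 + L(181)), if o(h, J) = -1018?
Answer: 390386937384770365/32761 ≈ 1.1916e+13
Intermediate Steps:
L(f) = f⁻² (L(f) = 1/(f²) = f⁻²)
(3816713 + o(-1211, 483))*(3122946 + L(181)) = (3816713 - 1018)*(3122946 + 181⁻²) = 3815695*(3122946 + 1/32761) = 3815695*(102310833907/32761) = 390386937384770365/32761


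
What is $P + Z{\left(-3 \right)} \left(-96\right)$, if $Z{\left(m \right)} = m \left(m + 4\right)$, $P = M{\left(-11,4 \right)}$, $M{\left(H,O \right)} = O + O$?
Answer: $296$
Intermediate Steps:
$M{\left(H,O \right)} = 2 O$
$P = 8$ ($P = 2 \cdot 4 = 8$)
$Z{\left(m \right)} = m \left(4 + m\right)$
$P + Z{\left(-3 \right)} \left(-96\right) = 8 + - 3 \left(4 - 3\right) \left(-96\right) = 8 + \left(-3\right) 1 \left(-96\right) = 8 - -288 = 8 + 288 = 296$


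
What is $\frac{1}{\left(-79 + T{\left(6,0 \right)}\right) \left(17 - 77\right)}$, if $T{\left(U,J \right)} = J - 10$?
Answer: $\frac{1}{5340} \approx 0.00018727$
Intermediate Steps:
$T{\left(U,J \right)} = -10 + J$
$\frac{1}{\left(-79 + T{\left(6,0 \right)}\right) \left(17 - 77\right)} = \frac{1}{\left(-79 + \left(-10 + 0\right)\right) \left(17 - 77\right)} = \frac{1}{\left(-79 - 10\right) \left(17 - 77\right)} = \frac{1}{\left(-89\right) \left(-60\right)} = \frac{1}{5340}$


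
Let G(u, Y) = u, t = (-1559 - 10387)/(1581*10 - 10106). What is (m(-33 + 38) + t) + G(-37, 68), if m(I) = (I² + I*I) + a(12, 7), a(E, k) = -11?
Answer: -269/2852 ≈ -0.094320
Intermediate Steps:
t = -5973/2852 (t = -11946/(15810 - 10106) = -11946/5704 = -11946*1/5704 = -5973/2852 ≈ -2.0943)
m(I) = -11 + 2*I² (m(I) = (I² + I*I) - 11 = (I² + I²) - 11 = 2*I² - 11 = -11 + 2*I²)
(m(-33 + 38) + t) + G(-37, 68) = ((-11 + 2*(-33 + 38)²) - 5973/2852) - 37 = ((-11 + 2*5²) - 5973/2852) - 37 = ((-11 + 2*25) - 5973/2852) - 37 = ((-11 + 50) - 5973/2852) - 37 = (39 - 5973/2852) - 37 = 105255/2852 - 37 = -269/2852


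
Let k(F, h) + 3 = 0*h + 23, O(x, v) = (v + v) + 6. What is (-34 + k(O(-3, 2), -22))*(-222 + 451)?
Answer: -3206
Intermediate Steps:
O(x, v) = 6 + 2*v (O(x, v) = 2*v + 6 = 6 + 2*v)
k(F, h) = 20 (k(F, h) = -3 + (0*h + 23) = -3 + (0 + 23) = -3 + 23 = 20)
(-34 + k(O(-3, 2), -22))*(-222 + 451) = (-34 + 20)*(-222 + 451) = -14*229 = -3206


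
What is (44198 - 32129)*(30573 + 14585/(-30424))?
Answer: 11225839951323/30424 ≈ 3.6898e+8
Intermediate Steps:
(44198 - 32129)*(30573 + 14585/(-30424)) = 12069*(30573 + 14585*(-1/30424)) = 12069*(30573 - 14585/30424) = 12069*(930138367/30424) = 11225839951323/30424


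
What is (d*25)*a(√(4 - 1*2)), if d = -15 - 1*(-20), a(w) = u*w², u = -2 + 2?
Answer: 0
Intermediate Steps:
u = 0
a(w) = 0 (a(w) = 0*w² = 0)
d = 5 (d = -15 + 20 = 5)
(d*25)*a(√(4 - 1*2)) = (5*25)*0 = 125*0 = 0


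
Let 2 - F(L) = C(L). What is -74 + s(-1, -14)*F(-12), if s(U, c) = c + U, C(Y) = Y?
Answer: -284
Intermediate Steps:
s(U, c) = U + c
F(L) = 2 - L
-74 + s(-1, -14)*F(-12) = -74 + (-1 - 14)*(2 - 1*(-12)) = -74 - 15*(2 + 12) = -74 - 15*14 = -74 - 210 = -284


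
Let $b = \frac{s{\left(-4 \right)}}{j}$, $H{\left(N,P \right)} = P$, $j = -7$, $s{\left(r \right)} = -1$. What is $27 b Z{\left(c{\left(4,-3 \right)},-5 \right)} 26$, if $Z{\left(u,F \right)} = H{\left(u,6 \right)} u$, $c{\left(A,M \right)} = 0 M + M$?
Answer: $- \frac{12636}{7} \approx -1805.1$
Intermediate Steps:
$c{\left(A,M \right)} = M$ ($c{\left(A,M \right)} = 0 + M = M$)
$Z{\left(u,F \right)} = 6 u$
$b = \frac{1}{7}$ ($b = - \frac{1}{-7} = \left(-1\right) \left(- \frac{1}{7}\right) = \frac{1}{7} \approx 0.14286$)
$27 b Z{\left(c{\left(4,-3 \right)},-5 \right)} 26 = 27 \frac{6 \left(-3\right)}{7} \cdot 26 = 27 \cdot \frac{1}{7} \left(-18\right) 26 = 27 \left(- \frac{18}{7}\right) 26 = \left(- \frac{486}{7}\right) 26 = - \frac{12636}{7}$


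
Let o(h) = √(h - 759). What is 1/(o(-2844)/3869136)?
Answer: -1289712*I*√3603/1201 ≈ -64459.0*I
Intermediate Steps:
o(h) = √(-759 + h)
1/(o(-2844)/3869136) = 1/(√(-759 - 2844)/3869136) = 1/(√(-3603)*(1/3869136)) = 1/((I*√3603)*(1/3869136)) = 1/(I*√3603/3869136) = -1289712*I*√3603/1201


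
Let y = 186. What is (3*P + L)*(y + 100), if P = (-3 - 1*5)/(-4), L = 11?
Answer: 4862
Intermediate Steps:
P = 2 (P = (-3 - 5)*(-¼) = -8*(-¼) = 2)
(3*P + L)*(y + 100) = (3*2 + 11)*(186 + 100) = (6 + 11)*286 = 17*286 = 4862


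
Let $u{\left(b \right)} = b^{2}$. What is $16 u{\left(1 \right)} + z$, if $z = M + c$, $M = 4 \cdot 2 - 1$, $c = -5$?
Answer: $18$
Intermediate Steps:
$M = 7$ ($M = 8 - 1 = 7$)
$z = 2$ ($z = 7 - 5 = 2$)
$16 u{\left(1 \right)} + z = 16 \cdot 1^{2} + 2 = 16 \cdot 1 + 2 = 16 + 2 = 18$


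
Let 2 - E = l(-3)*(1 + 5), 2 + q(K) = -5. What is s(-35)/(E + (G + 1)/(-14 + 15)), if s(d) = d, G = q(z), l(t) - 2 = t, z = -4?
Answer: -35/2 ≈ -17.500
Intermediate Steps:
q(K) = -7 (q(K) = -2 - 5 = -7)
l(t) = 2 + t
G = -7
E = 8 (E = 2 - (2 - 3)*(1 + 5) = 2 - (-1)*6 = 2 - 1*(-6) = 2 + 6 = 8)
s(-35)/(E + (G + 1)/(-14 + 15)) = -35/(8 + (-7 + 1)/(-14 + 15)) = -35/(8 - 6/1) = -35/(8 - 6*1) = -35/(8 - 6) = -35/2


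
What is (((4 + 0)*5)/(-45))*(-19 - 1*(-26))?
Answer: -28/9 ≈ -3.1111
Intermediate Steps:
(((4 + 0)*5)/(-45))*(-19 - 1*(-26)) = ((4*5)*(-1/45))*(-19 + 26) = (20*(-1/45))*7 = -4/9*7 = -28/9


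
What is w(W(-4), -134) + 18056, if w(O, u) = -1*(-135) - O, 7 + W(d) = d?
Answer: 18202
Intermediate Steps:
W(d) = -7 + d
w(O, u) = 135 - O
w(W(-4), -134) + 18056 = (135 - (-7 - 4)) + 18056 = (135 - 1*(-11)) + 18056 = (135 + 11) + 18056 = 146 + 18056 = 18202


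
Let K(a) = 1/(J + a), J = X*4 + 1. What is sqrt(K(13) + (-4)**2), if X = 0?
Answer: 15*sqrt(14)/14 ≈ 4.0089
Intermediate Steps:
J = 1 (J = 0*4 + 1 = 0 + 1 = 1)
K(a) = 1/(1 + a)
sqrt(K(13) + (-4)**2) = sqrt(1/(1 + 13) + (-4)**2) = sqrt(1/14 + 16) = sqrt(225/14) = 15*sqrt(14)/14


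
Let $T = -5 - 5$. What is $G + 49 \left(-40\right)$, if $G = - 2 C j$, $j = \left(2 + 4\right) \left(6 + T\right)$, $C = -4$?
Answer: $-2152$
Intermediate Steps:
$T = -10$ ($T = -5 - 5 = -10$)
$j = -24$ ($j = \left(2 + 4\right) \left(6 - 10\right) = 6 \left(-4\right) = -24$)
$G = -192$ ($G = \left(-2\right) \left(-4\right) \left(-24\right) = 8 \left(-24\right) = -192$)
$G + 49 \left(-40\right) = -192 + 49 \left(-40\right) = -192 - 1960 = -2152$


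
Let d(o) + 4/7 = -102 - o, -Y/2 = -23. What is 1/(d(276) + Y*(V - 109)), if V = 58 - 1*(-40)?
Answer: -7/6192 ≈ -0.0011305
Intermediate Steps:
Y = 46 (Y = -2*(-23) = 46)
V = 98 (V = 58 + 40 = 98)
d(o) = -718/7 - o (d(o) = -4/7 + (-102 - o) = -718/7 - o)
1/(d(276) + Y*(V - 109)) = 1/((-718/7 - 1*276) + 46*(98 - 109)) = 1/((-718/7 - 276) + 46*(-11)) = 1/(-2650/7 - 506) = 1/(-6192/7) = -7/6192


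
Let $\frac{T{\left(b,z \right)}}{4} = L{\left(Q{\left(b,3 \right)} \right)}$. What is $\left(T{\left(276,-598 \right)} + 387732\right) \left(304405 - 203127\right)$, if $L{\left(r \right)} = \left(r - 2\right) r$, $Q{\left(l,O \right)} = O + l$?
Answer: $70576992192$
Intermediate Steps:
$L{\left(r \right)} = r \left(-2 + r\right)$ ($L{\left(r \right)} = \left(-2 + r\right) r = r \left(-2 + r\right)$)
$T{\left(b,z \right)} = 4 \left(1 + b\right) \left(3 + b\right)$ ($T{\left(b,z \right)} = 4 \left(3 + b\right) \left(-2 + \left(3 + b\right)\right) = 4 \left(3 + b\right) \left(1 + b\right) = 4 \left(1 + b\right) \left(3 + b\right)$)
$\left(T{\left(276,-598 \right)} + 387732\right) \left(304405 - 203127\right) = \left(4 \left(1 + 276\right) \left(3 + 276\right) + 387732\right) \left(304405 - 203127\right) = \left(4 \cdot 277 \cdot 279 + 387732\right) 101278 = \left(309132 + 387732\right) 101278 = 696864 \cdot 101278 = 70576992192$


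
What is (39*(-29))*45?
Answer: -50895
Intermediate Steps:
(39*(-29))*45 = -1131*45 = -50895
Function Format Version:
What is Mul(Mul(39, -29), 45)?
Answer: -50895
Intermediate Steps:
Mul(Mul(39, -29), 45) = Mul(-1131, 45) = -50895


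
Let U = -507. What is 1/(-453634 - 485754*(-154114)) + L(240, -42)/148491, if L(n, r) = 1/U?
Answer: -144697557295/10899214306747059384 ≈ -1.3276e-8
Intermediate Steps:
L(n, r) = -1/507 (L(n, r) = 1/(-507) = -1/507)
1/(-453634 - 485754*(-154114)) + L(240, -42)/148491 = 1/(-453634 - 485754*(-154114)) - 1/507/148491 = -1/154114/(-939388) - 1/507*1/148491 = -1/939388*(-1/154114) - 1/75284937 = 1/144772842232 - 1/75284937 = -144697557295/10899214306747059384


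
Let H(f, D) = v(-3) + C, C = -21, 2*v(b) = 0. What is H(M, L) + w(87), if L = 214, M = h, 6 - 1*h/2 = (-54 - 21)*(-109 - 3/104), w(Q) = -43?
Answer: -64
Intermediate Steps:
v(b) = 0 (v(b) = (½)*0 = 0)
h = -849801/52 (h = 12 - 2*(-54 - 21)*(-109 - 3/104) = 12 - (-150)*(-109 - 3*1/104) = 12 - (-150)*(-109 - 3/104) = 12 - (-150)*(-11339)/104 = 12 - 2*850425/104 = 12 - 850425/52 = -849801/52 ≈ -16342.)
M = -849801/52 ≈ -16342.
H(f, D) = -21 (H(f, D) = 0 - 21 = -21)
H(M, L) + w(87) = -21 - 43 = -64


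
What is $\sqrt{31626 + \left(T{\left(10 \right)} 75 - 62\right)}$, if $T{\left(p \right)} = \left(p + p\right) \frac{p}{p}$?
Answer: $2 \sqrt{8266} \approx 181.83$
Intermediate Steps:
$T{\left(p \right)} = 2 p$ ($T{\left(p \right)} = 2 p 1 = 2 p$)
$\sqrt{31626 + \left(T{\left(10 \right)} 75 - 62\right)} = \sqrt{31626 - \left(62 - 2 \cdot 10 \cdot 75\right)} = \sqrt{31626 + \left(20 \cdot 75 - 62\right)} = \sqrt{31626 + \left(1500 - 62\right)} = \sqrt{31626 + 1438} = \sqrt{33064} = 2 \sqrt{8266}$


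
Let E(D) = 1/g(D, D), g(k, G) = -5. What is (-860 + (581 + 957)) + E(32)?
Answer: 3389/5 ≈ 677.80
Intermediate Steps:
E(D) = -1/5 (E(D) = 1/(-5) = -1/5)
(-860 + (581 + 957)) + E(32) = (-860 + (581 + 957)) - 1/5 = (-860 + 1538) - 1/5 = 678 - 1/5 = 3389/5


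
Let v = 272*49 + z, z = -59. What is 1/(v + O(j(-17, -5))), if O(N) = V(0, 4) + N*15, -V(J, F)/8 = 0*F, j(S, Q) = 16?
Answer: 1/13509 ≈ 7.4025e-5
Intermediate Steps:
V(J, F) = 0 (V(J, F) = -0*F = -8*0 = 0)
v = 13269 (v = 272*49 - 59 = 13328 - 59 = 13269)
O(N) = 15*N (O(N) = 0 + N*15 = 0 + 15*N = 15*N)
1/(v + O(j(-17, -5))) = 1/(13269 + 15*16) = 1/(13269 + 240) = 1/13509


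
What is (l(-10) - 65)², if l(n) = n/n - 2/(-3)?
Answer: 36100/9 ≈ 4011.1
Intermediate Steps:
l(n) = 5/3 (l(n) = 1 - 2*(-⅓) = 1 + ⅔ = 5/3)
(l(-10) - 65)² = (5/3 - 65)² = (-190/3)² = 36100/9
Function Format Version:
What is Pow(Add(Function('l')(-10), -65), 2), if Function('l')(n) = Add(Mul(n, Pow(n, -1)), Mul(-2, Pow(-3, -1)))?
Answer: Rational(36100, 9) ≈ 4011.1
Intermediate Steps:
Function('l')(n) = Rational(5, 3) (Function('l')(n) = Add(1, Mul(-2, Rational(-1, 3))) = Add(1, Rational(2, 3)) = Rational(5, 3))
Pow(Add(Function('l')(-10), -65), 2) = Pow(Add(Rational(5, 3), -65), 2) = Pow(Rational(-190, 3), 2) = Rational(36100, 9)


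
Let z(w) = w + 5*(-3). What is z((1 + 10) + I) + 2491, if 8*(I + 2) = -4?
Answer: 4969/2 ≈ 2484.5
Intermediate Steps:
I = -5/2 (I = -2 + (1/8)*(-4) = -2 - 1/2 = -5/2 ≈ -2.5000)
z(w) = -15 + w (z(w) = w - 15 = -15 + w)
z((1 + 10) + I) + 2491 = (-15 + ((1 + 10) - 5/2)) + 2491 = (-15 + (11 - 5/2)) + 2491 = (-15 + 17/2) + 2491 = -13/2 + 2491 = 4969/2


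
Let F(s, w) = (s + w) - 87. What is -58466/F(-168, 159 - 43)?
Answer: 58466/139 ≈ 420.62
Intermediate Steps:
F(s, w) = -87 + s + w
-58466/F(-168, 159 - 43) = -58466/(-87 - 168 + (159 - 43)) = -58466/(-87 - 168 + 116) = -58466/(-139) = -58466*(-1/139) = 58466/139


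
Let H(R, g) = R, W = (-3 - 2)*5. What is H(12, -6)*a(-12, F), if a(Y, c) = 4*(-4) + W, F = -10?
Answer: -492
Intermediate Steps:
W = -25 (W = -5*5 = -25)
a(Y, c) = -41 (a(Y, c) = 4*(-4) - 25 = -16 - 25 = -41)
H(12, -6)*a(-12, F) = 12*(-41) = -492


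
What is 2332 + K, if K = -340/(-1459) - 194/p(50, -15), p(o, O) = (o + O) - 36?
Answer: 3685774/1459 ≈ 2526.2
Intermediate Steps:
p(o, O) = -36 + O + o (p(o, O) = (O + o) - 36 = -36 + O + o)
K = 283386/1459 (K = -340/(-1459) - 194/(-36 - 15 + 50) = -340*(-1/1459) - 194/(-1) = 340/1459 - 194*(-1) = 340/1459 + 194 = 283386/1459 ≈ 194.23)
2332 + K = 2332 + 283386/1459 = 3685774/1459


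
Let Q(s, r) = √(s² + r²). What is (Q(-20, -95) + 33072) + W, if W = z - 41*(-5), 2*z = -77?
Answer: 66477/2 + 5*√377 ≈ 33336.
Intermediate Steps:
z = -77/2 (z = (½)*(-77) = -77/2 ≈ -38.500)
W = 333/2 (W = -77/2 - 41*(-5) = -77/2 + 205 = 333/2 ≈ 166.50)
Q(s, r) = √(r² + s²)
(Q(-20, -95) + 33072) + W = (√((-95)² + (-20)²) + 33072) + 333/2 = (√(9025 + 400) + 33072) + 333/2 = (√9425 + 33072) + 333/2 = (5*√377 + 33072) + 333/2 = (33072 + 5*√377) + 333/2 = 66477/2 + 5*√377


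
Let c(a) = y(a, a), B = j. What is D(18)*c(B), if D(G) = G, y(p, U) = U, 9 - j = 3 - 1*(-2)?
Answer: 72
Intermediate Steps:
j = 4 (j = 9 - (3 - 1*(-2)) = 9 - (3 + 2) = 9 - 1*5 = 9 - 5 = 4)
B = 4
c(a) = a
D(18)*c(B) = 18*4 = 72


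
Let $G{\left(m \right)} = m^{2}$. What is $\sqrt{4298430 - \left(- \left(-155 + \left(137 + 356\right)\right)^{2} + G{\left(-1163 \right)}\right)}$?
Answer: $\sqrt{3060105} \approx 1749.3$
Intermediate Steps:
$\sqrt{4298430 - \left(- \left(-155 + \left(137 + 356\right)\right)^{2} + G{\left(-1163 \right)}\right)} = \sqrt{4298430 + \left(\left(-155 + \left(137 + 356\right)\right)^{2} - \left(-1163\right)^{2}\right)} = \sqrt{4298430 + \left(\left(-155 + 493\right)^{2} - 1352569\right)} = \sqrt{4298430 - \left(1352569 - 338^{2}\right)} = \sqrt{4298430 + \left(114244 - 1352569\right)} = \sqrt{4298430 - 1238325} = \sqrt{3060105}$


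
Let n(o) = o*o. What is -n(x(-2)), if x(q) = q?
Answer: -4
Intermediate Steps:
n(o) = o²
-n(x(-2)) = -1*(-2)² = -1*4 = -4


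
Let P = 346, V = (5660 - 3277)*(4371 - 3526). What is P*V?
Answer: 696717710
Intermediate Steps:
V = 2013635 (V = 2383*845 = 2013635)
P*V = 346*2013635 = 696717710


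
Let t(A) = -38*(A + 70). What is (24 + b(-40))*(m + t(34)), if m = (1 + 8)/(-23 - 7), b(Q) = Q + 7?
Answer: 355707/10 ≈ 35571.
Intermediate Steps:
b(Q) = 7 + Q
t(A) = -2660 - 38*A (t(A) = -38*(70 + A) = -2660 - 38*A)
m = -3/10 (m = 9/(-30) = 9*(-1/30) = -3/10 ≈ -0.30000)
(24 + b(-40))*(m + t(34)) = (24 + (7 - 40))*(-3/10 + (-2660 - 38*34)) = (24 - 33)*(-3/10 + (-2660 - 1292)) = -9*(-3/10 - 3952) = -9*(-39523/10) = 355707/10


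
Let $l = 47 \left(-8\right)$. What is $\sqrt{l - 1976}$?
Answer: $28 i \sqrt{3} \approx 48.497 i$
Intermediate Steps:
$l = -376$
$\sqrt{l - 1976} = \sqrt{-376 - 1976} = \sqrt{-2352} = 28 i \sqrt{3}$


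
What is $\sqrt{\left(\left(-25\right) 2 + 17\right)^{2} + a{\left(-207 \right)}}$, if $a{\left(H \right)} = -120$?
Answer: $\sqrt{969} \approx 31.129$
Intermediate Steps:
$\sqrt{\left(\left(-25\right) 2 + 17\right)^{2} + a{\left(-207 \right)}} = \sqrt{\left(\left(-25\right) 2 + 17\right)^{2} - 120} = \sqrt{\left(-50 + 17\right)^{2} - 120} = \sqrt{\left(-33\right)^{2} - 120} = \sqrt{1089 - 120} = \sqrt{969}$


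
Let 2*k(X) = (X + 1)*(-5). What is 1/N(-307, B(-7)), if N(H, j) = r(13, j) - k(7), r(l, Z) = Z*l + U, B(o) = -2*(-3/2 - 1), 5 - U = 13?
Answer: 1/77 ≈ 0.012987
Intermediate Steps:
U = -8 (U = 5 - 1*13 = 5 - 13 = -8)
k(X) = -5/2 - 5*X/2 (k(X) = ((X + 1)*(-5))/2 = ((1 + X)*(-5))/2 = (-5 - 5*X)/2 = -5/2 - 5*X/2)
B(o) = 5 (B(o) = -2*(-3*1/2 - 1) = -2*(-3/2 - 1) = -2*(-5/2) = 5)
r(l, Z) = -8 + Z*l (r(l, Z) = Z*l - 8 = -8 + Z*l)
N(H, j) = 12 + 13*j (N(H, j) = (-8 + j*13) - (-5/2 - 5/2*7) = (-8 + 13*j) - (-5/2 - 35/2) = (-8 + 13*j) - 1*(-20) = (-8 + 13*j) + 20 = 12 + 13*j)
1/N(-307, B(-7)) = 1/(12 + 13*5) = 1/(12 + 65) = 1/77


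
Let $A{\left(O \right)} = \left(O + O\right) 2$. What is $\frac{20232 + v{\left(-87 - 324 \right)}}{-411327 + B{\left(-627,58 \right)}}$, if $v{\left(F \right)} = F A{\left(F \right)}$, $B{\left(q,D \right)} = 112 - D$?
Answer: $- \frac{77324}{45697} \approx -1.6921$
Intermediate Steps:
$A{\left(O \right)} = 4 O$ ($A{\left(O \right)} = 2 O 2 = 4 O$)
$v{\left(F \right)} = 4 F^{2}$ ($v{\left(F \right)} = F 4 F = 4 F^{2}$)
$\frac{20232 + v{\left(-87 - 324 \right)}}{-411327 + B{\left(-627,58 \right)}} = \frac{20232 + 4 \left(-87 - 324\right)^{2}}{-411327 + \left(112 - 58\right)} = \frac{20232 + 4 \left(-411\right)^{2}}{-411327 + 54} = \frac{20232 + 4 \cdot 168921}{-411273} = \left(20232 + 675684\right) \left(- \frac{1}{411273}\right) = 695916 \left(- \frac{1}{411273}\right) = - \frac{77324}{45697}$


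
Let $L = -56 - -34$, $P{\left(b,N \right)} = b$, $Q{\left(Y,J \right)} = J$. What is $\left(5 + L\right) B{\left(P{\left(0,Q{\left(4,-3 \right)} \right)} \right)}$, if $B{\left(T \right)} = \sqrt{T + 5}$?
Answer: $- 17 \sqrt{5} \approx -38.013$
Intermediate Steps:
$L = -22$ ($L = -56 + 34 = -22$)
$B{\left(T \right)} = \sqrt{5 + T}$
$\left(5 + L\right) B{\left(P{\left(0,Q{\left(4,-3 \right)} \right)} \right)} = \left(5 - 22\right) \sqrt{5 + 0} = - 17 \sqrt{5}$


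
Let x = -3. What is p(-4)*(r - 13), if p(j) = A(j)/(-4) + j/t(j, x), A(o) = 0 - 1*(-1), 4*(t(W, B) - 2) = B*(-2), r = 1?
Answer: 117/7 ≈ 16.714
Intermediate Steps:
t(W, B) = 2 - B/2 (t(W, B) = 2 + (B*(-2))/4 = 2 + (-2*B)/4 = 2 - B/2)
A(o) = 1 (A(o) = 0 + 1 = 1)
p(j) = -1/4 + 2*j/7 (p(j) = 1/(-4) + j/(2 - 1/2*(-3)) = 1*(-1/4) + j/(2 + 3/2) = -1/4 + j/(7/2) = -1/4 + j*(2/7) = -1/4 + 2*j/7)
p(-4)*(r - 13) = (-1/4 + (2/7)*(-4))*(1 - 13) = (-1/4 - 8/7)*(-12) = -39/28*(-12) = 117/7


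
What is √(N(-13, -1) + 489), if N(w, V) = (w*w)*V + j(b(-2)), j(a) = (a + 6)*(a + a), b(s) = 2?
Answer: 4*√22 ≈ 18.762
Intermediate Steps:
j(a) = 2*a*(6 + a) (j(a) = (6 + a)*(2*a) = 2*a*(6 + a))
N(w, V) = 32 + V*w² (N(w, V) = (w*w)*V + 2*2*(6 + 2) = w²*V + 2*2*8 = V*w² + 32 = 32 + V*w²)
√(N(-13, -1) + 489) = √((32 - 1*(-13)²) + 489) = √((32 - 1*169) + 489) = √((32 - 169) + 489) = √(-137 + 489) = √352 = 4*√22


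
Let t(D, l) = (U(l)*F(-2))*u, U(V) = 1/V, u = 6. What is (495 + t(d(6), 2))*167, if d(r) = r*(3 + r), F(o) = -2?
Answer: 81663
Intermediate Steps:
U(V) = 1/V
t(D, l) = -12/l (t(D, l) = (-2/l)*6 = -2/l*6 = -12/l)
(495 + t(d(6), 2))*167 = (495 - 12/2)*167 = (495 - 12*½)*167 = (495 - 6)*167 = 489*167 = 81663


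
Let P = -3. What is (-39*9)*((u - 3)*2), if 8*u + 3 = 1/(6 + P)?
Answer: 2340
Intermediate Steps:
u = -⅓ (u = -3/8 + 1/(8*(6 - 3)) = -3/8 + (⅛)/3 = -3/8 + (⅛)*(⅓) = -3/8 + 1/24 = -⅓ ≈ -0.33333)
(-39*9)*((u - 3)*2) = (-39*9)*((-⅓ - 3)*2) = -(-1170)*2 = -351*(-20/3) = 2340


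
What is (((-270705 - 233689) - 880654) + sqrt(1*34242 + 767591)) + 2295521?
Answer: 910473 + sqrt(801833) ≈ 9.1137e+5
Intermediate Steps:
(((-270705 - 233689) - 880654) + sqrt(1*34242 + 767591)) + 2295521 = ((-504394 - 880654) + sqrt(34242 + 767591)) + 2295521 = (-1385048 + sqrt(801833)) + 2295521 = 910473 + sqrt(801833)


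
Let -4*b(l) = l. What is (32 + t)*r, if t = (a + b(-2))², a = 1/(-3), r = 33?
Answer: 12683/12 ≈ 1056.9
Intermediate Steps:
b(l) = -l/4
a = -⅓ ≈ -0.33333
t = 1/36 (t = (-⅓ - ¼*(-2))² = (-⅓ + ½)² = (⅙)² = 1/36 ≈ 0.027778)
(32 + t)*r = (32 + 1/36)*33 = (1153/36)*33 = 12683/12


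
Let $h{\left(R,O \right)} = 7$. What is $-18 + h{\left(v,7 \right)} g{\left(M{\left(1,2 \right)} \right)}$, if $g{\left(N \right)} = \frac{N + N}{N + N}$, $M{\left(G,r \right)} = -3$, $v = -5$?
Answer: $-11$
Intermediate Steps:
$g{\left(N \right)} = 1$ ($g{\left(N \right)} = \frac{2 N}{2 N} = 2 N \frac{1}{2 N} = 1$)
$-18 + h{\left(v,7 \right)} g{\left(M{\left(1,2 \right)} \right)} = -18 + 7 \cdot 1 = -18 + 7 = -11$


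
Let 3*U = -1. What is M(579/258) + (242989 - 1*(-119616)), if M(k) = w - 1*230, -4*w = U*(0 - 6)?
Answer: 724749/2 ≈ 3.6237e+5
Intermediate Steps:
U = -⅓ (U = (⅓)*(-1) = -⅓ ≈ -0.33333)
w = -½ (w = -(-1)*(0 - 6)/12 = -(-1)*(-6)/12 = -¼*2 = -½ ≈ -0.50000)
M(k) = -461/2 (M(k) = -½ - 1*230 = -½ - 230 = -461/2)
M(579/258) + (242989 - 1*(-119616)) = -461/2 + (242989 - 1*(-119616)) = -461/2 + (242989 + 119616) = -461/2 + 362605 = 724749/2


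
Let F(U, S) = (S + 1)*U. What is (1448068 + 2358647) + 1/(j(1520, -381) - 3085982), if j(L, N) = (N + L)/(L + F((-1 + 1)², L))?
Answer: 17856125697227695/4690691501 ≈ 3.8067e+6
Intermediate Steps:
F(U, S) = U*(1 + S) (F(U, S) = (1 + S)*U = U*(1 + S))
j(L, N) = (L + N)/L (j(L, N) = (N + L)/(L + (-1 + 1)²*(1 + L)) = (L + N)/(L + 0²*(1 + L)) = (L + N)/(L + 0*(1 + L)) = (L + N)/(L + 0) = (L + N)/L)
(1448068 + 2358647) + 1/(j(1520, -381) - 3085982) = (1448068 + 2358647) + 1/((1520 - 381)/1520 - 3085982) = 3806715 + 1/((1/1520)*1139 - 3085982) = 3806715 + 1/(1139/1520 - 3085982) = 3806715 + 1/(-4690691501/1520) = 3806715 - 1520/4690691501 = 17856125697227695/4690691501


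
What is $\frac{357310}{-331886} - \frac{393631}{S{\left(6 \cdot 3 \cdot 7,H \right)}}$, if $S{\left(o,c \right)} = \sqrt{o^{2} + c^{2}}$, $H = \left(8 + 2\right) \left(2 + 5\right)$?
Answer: $- \frac{178655}{165943} - \frac{1061 \sqrt{106}}{4} \approx -2732.0$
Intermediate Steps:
$H = 70$ ($H = 10 \cdot 7 = 70$)
$S{\left(o,c \right)} = \sqrt{c^{2} + o^{2}}$
$\frac{357310}{-331886} - \frac{393631}{S{\left(6 \cdot 3 \cdot 7,H \right)}} = \frac{357310}{-331886} - \frac{393631}{\sqrt{70^{2} + \left(6 \cdot 3 \cdot 7\right)^{2}}} = 357310 \left(- \frac{1}{331886}\right) - \frac{393631}{\sqrt{4900 + \left(18 \cdot 7\right)^{2}}} = - \frac{178655}{165943} - \frac{393631}{\sqrt{4900 + 126^{2}}} = - \frac{178655}{165943} - \frac{393631}{\sqrt{4900 + 15876}} = - \frac{178655}{165943} - \frac{393631}{\sqrt{20776}} = - \frac{178655}{165943} - \frac{393631}{14 \sqrt{106}} = - \frac{178655}{165943} - 393631 \frac{\sqrt{106}}{1484} = - \frac{178655}{165943} - \frac{1061 \sqrt{106}}{4}$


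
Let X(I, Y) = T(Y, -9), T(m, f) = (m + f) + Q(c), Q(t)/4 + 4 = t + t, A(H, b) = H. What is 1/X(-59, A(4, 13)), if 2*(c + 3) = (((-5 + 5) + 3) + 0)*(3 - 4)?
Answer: -1/57 ≈ -0.017544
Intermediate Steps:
c = -9/2 (c = -3 + ((((-5 + 5) + 3) + 0)*(3 - 4))/2 = -3 + (((0 + 3) + 0)*(-1))/2 = -3 + ((3 + 0)*(-1))/2 = -3 + (3*(-1))/2 = -3 + (1/2)*(-3) = -3 - 3/2 = -9/2 ≈ -4.5000)
Q(t) = -16 + 8*t (Q(t) = -16 + 4*(t + t) = -16 + 4*(2*t) = -16 + 8*t)
T(m, f) = -52 + f + m (T(m, f) = (m + f) + (-16 + 8*(-9/2)) = (f + m) + (-16 - 36) = (f + m) - 52 = -52 + f + m)
X(I, Y) = -61 + Y (X(I, Y) = -52 - 9 + Y = -61 + Y)
1/X(-59, A(4, 13)) = 1/(-61 + 4) = 1/(-57) = -1/57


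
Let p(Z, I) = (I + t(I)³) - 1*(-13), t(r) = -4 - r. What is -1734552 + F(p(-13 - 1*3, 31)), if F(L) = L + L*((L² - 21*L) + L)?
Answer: -78609928210794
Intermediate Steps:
p(Z, I) = 13 + I + (-4 - I)³ (p(Z, I) = (I + (-4 - I)³) - 1*(-13) = (I + (-4 - I)³) + 13 = 13 + I + (-4 - I)³)
F(L) = L + L*(L² - 20*L)
-1734552 + F(p(-13 - 1*3, 31)) = -1734552 + (13 + 31 - (4 + 31)³)*(1 + (13 + 31 - (4 + 31)³)² - 20*(13 + 31 - (4 + 31)³)) = -1734552 + (13 + 31 - 1*35³)*(1 + (13 + 31 - 1*35³)² - 20*(13 + 31 - 1*35³)) = -1734552 + (13 + 31 - 1*42875)*(1 + (13 + 31 - 1*42875)² - 20*(13 + 31 - 1*42875)) = -1734552 + (13 + 31 - 42875)*(1 + (13 + 31 - 42875)² - 20*(13 + 31 - 42875)) = -1734552 - 42831*(1 + (-42831)² - 20*(-42831)) = -1734552 - 42831*(1 + 1834494561 + 856620) = -1734552 - 42831*1835351182 = -1734552 - 78609926476242 = -78609928210794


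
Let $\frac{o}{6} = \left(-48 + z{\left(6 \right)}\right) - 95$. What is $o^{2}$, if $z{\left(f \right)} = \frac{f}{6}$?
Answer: $725904$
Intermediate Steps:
$z{\left(f \right)} = \frac{f}{6}$ ($z{\left(f \right)} = f \frac{1}{6} = \frac{f}{6}$)
$o = -852$ ($o = 6 \left(\left(-48 + \frac{1}{6} \cdot 6\right) - 95\right) = 6 \left(\left(-48 + 1\right) - 95\right) = 6 \left(-47 - 95\right) = 6 \left(-142\right) = -852$)
$o^{2} = \left(-852\right)^{2} = 725904$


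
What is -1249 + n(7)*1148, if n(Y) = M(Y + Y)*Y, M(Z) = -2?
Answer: -17321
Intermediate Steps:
n(Y) = -2*Y
-1249 + n(7)*1148 = -1249 - 2*7*1148 = -1249 - 14*1148 = -1249 - 16072 = -17321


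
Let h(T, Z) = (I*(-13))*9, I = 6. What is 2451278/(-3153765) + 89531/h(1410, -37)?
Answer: -7284116189/56767770 ≈ -128.31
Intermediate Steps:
h(T, Z) = -702 (h(T, Z) = (6*(-13))*9 = -78*9 = -702)
2451278/(-3153765) + 89531/h(1410, -37) = 2451278/(-3153765) + 89531/(-702) = 2451278*(-1/3153765) + 89531*(-1/702) = -2451278/3153765 - 6887/54 = -7284116189/56767770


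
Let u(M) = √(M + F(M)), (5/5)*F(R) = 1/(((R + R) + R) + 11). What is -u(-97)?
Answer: -I*√1901270/140 ≈ -9.849*I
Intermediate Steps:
F(R) = 1/(11 + 3*R) (F(R) = 1/(((R + R) + R) + 11) = 1/((2*R + R) + 11) = 1/(3*R + 11) = 1/(11 + 3*R))
u(M) = √(M + 1/(11 + 3*M))
-u(-97) = -√((1 - 97*(11 + 3*(-97)))/(11 + 3*(-97))) = -√((1 - 97*(11 - 291))/(11 - 291)) = -√((1 - 97*(-280))/(-280)) = -√(-(1 + 27160)/280) = -√(-1/280*27161) = -√(-27161/280) = -I*√1901270/140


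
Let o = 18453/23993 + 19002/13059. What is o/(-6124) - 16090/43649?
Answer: -10301302327336219/27917897065041804 ≈ -0.36899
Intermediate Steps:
o = 232297571/104441529 (o = 18453*(1/23993) + 19002*(1/13059) = 18453/23993 + 6334/4353 = 232297571/104441529 ≈ 2.2242)
o/(-6124) - 16090/43649 = (232297571/104441529)/(-6124) - 16090/43649 = (232297571/104441529)*(-1/6124) - 16090*1/43649 = -232297571/639599923596 - 16090/43649 = -10301302327336219/27917897065041804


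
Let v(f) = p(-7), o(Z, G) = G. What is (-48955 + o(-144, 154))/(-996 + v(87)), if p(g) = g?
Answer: 48801/1003 ≈ 48.655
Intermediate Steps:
v(f) = -7
(-48955 + o(-144, 154))/(-996 + v(87)) = (-48955 + 154)/(-996 - 7) = -48801/(-1003) = -48801*(-1/1003) = 48801/1003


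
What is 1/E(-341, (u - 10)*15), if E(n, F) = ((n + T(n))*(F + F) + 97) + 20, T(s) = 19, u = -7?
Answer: 1/164337 ≈ 6.0851e-6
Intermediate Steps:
E(n, F) = 117 + 2*F*(19 + n) (E(n, F) = ((n + 19)*(F + F) + 97) + 20 = ((19 + n)*(2*F) + 97) + 20 = (2*F*(19 + n) + 97) + 20 = (97 + 2*F*(19 + n)) + 20 = 117 + 2*F*(19 + n))
1/E(-341, (u - 10)*15) = 1/(117 + 38*((-7 - 10)*15) + 2*((-7 - 10)*15)*(-341)) = 1/(117 + 38*(-17*15) + 2*(-17*15)*(-341)) = 1/(117 + 38*(-255) + 2*(-255)*(-341)) = 1/(117 - 9690 + 173910) = 1/164337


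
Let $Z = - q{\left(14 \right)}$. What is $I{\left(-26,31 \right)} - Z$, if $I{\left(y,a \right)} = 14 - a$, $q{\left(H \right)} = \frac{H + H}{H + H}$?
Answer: $-16$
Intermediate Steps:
$q{\left(H \right)} = 1$ ($q{\left(H \right)} = \frac{2 H}{2 H} = 2 H \frac{1}{2 H} = 1$)
$Z = -1$ ($Z = \left(-1\right) 1 = -1$)
$I{\left(-26,31 \right)} - Z = \left(14 - 31\right) - -1 = \left(14 - 31\right) + 1 = -17 + 1 = -16$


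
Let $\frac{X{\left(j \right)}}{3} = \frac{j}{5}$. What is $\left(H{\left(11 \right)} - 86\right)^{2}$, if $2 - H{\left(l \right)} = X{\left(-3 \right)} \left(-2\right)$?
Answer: $\frac{191844}{25} \approx 7673.8$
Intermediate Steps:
$X{\left(j \right)} = \frac{3 j}{5}$ ($X{\left(j \right)} = 3 \frac{j}{5} = \frac{3 j}{5}$)
$H{\left(l \right)} = - \frac{8}{5}$ ($H{\left(l \right)} = 2 - \frac{3}{5} \left(-3\right) \left(-2\right) = 2 - \left(- \frac{9}{5}\right) \left(-2\right) = 2 - \frac{18}{5} = - \frac{8}{5}$)
$\left(H{\left(11 \right)} - 86\right)^{2} = \left(- \frac{8}{5} - 86\right)^{2} = \left(- \frac{438}{5}\right)^{2} = \frac{191844}{25}$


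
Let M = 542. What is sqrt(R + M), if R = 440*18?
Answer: sqrt(8462) ≈ 91.989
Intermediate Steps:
R = 7920
sqrt(R + M) = sqrt(7920 + 542) = sqrt(8462)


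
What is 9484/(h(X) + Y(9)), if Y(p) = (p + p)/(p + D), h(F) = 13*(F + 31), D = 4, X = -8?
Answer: 123292/3905 ≈ 31.573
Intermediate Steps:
h(F) = 403 + 13*F (h(F) = 13*(31 + F) = 403 + 13*F)
Y(p) = 2*p/(4 + p) (Y(p) = (p + p)/(p + 4) = (2*p)/(4 + p) = 2*p/(4 + p))
9484/(h(X) + Y(9)) = 9484/((403 + 13*(-8)) + 2*9/(4 + 9)) = 9484/((403 - 104) + 2*9/13) = 9484/(299 + 2*9*(1/13)) = 9484/(299 + 18/13) = 9484/(3905/13) = 9484*(13/3905) = 123292/3905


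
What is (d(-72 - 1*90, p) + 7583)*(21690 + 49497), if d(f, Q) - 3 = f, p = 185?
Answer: 528492288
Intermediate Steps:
d(f, Q) = 3 + f
(d(-72 - 1*90, p) + 7583)*(21690 + 49497) = ((3 + (-72 - 1*90)) + 7583)*(21690 + 49497) = ((3 + (-72 - 90)) + 7583)*71187 = ((3 - 162) + 7583)*71187 = (-159 + 7583)*71187 = 7424*71187 = 528492288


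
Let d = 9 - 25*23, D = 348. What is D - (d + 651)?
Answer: 263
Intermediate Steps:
d = -566 (d = 9 - 575 = -566)
D - (d + 651) = 348 - (-566 + 651) = 348 - 1*85 = 348 - 85 = 263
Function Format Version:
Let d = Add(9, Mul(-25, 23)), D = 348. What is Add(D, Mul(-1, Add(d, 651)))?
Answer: 263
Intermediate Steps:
d = -566 (d = Add(9, -575) = -566)
Add(D, Mul(-1, Add(d, 651))) = Add(348, Mul(-1, Add(-566, 651))) = Add(348, Mul(-1, 85)) = Add(348, -85) = 263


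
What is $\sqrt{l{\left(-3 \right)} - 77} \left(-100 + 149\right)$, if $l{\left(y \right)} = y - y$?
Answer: $49 i \sqrt{77} \approx 429.97 i$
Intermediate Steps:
$l{\left(y \right)} = 0$
$\sqrt{l{\left(-3 \right)} - 77} \left(-100 + 149\right) = \sqrt{0 - 77} \left(-100 + 149\right) = \sqrt{-77} \cdot 49 = i \sqrt{77} \cdot 49 = 49 i \sqrt{77}$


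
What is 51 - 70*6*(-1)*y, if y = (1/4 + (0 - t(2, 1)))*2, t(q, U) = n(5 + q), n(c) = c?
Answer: -5619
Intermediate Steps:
t(q, U) = 5 + q
y = -27/2 (y = (1/4 + (0 - (5 + 2)))*2 = (1/4 + (0 - 1*7))*2 = (1/4 + (0 - 7))*2 = (1/4 - 7)*2 = -27/4*2 = -27/2 ≈ -13.500)
51 - 70*6*(-1)*y = 51 - 70*6*(-1)*(-27)/2 = 51 - (-420)*(-27)/2 = 51 - 70*81 = 51 - 5670 = -5619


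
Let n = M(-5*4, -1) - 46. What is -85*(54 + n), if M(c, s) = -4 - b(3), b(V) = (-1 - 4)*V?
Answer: -1615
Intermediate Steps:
b(V) = -5*V
M(c, s) = 11 (M(c, s) = -4 - (-5)*3 = -4 - 1*(-15) = -4 + 15 = 11)
n = -35 (n = 11 - 46 = -35)
-85*(54 + n) = -85*(54 - 35) = -85*19 = -1615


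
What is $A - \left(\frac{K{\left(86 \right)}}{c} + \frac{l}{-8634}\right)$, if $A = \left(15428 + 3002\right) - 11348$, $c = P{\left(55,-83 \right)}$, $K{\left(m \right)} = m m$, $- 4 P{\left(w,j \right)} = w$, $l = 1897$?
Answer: $\frac{3618561931}{474870} \approx 7620.1$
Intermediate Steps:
$P{\left(w,j \right)} = - \frac{w}{4}$
$K{\left(m \right)} = m^{2}$
$c = - \frac{55}{4}$ ($c = \left(- \frac{1}{4}\right) 55 = - \frac{55}{4} \approx -13.75$)
$A = 7082$ ($A = 18430 - 11348 = 7082$)
$A - \left(\frac{K{\left(86 \right)}}{c} + \frac{l}{-8634}\right) = 7082 - \left(\frac{86^{2}}{- \frac{55}{4}} + \frac{1897}{-8634}\right) = 7082 - \left(7396 \left(- \frac{4}{55}\right) + 1897 \left(- \frac{1}{8634}\right)\right) = 7082 - \left(- \frac{29584}{55} - \frac{1897}{8634}\right) = 7082 - - \frac{255532591}{474870} = 7082 + \frac{255532591}{474870} = \frac{3618561931}{474870}$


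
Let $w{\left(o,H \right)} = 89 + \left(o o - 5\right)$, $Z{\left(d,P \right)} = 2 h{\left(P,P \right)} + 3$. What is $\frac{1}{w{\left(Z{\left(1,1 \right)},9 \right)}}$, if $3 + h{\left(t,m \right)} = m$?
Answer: $\frac{1}{85} \approx 0.011765$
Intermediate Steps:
$h{\left(t,m \right)} = -3 + m$
$Z{\left(d,P \right)} = -3 + 2 P$ ($Z{\left(d,P \right)} = 2 \left(-3 + P\right) + 3 = \left(-6 + 2 P\right) + 3 = -3 + 2 P$)
$w{\left(o,H \right)} = 84 + o^{2}$ ($w{\left(o,H \right)} = 89 + \left(o^{2} - 5\right) = 89 + \left(-5 + o^{2}\right) = 84 + o^{2}$)
$\frac{1}{w{\left(Z{\left(1,1 \right)},9 \right)}} = \frac{1}{84 + \left(-3 + 2 \cdot 1\right)^{2}} = \frac{1}{84 + \left(-3 + 2\right)^{2}} = \frac{1}{84 + \left(-1\right)^{2}} = \frac{1}{84 + 1} = \frac{1}{85}$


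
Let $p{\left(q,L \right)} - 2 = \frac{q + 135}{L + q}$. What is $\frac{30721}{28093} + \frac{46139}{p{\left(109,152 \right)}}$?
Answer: $\frac{338327276233}{21519238} \approx 15722.0$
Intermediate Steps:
$p{\left(q,L \right)} = 2 + \frac{135 + q}{L + q}$ ($p{\left(q,L \right)} = 2 + \frac{q + 135}{L + q} = 2 + \frac{135 + q}{L + q}$)
$\frac{30721}{28093} + \frac{46139}{p{\left(109,152 \right)}} = \frac{30721}{28093} + \frac{46139}{\frac{1}{152 + 109} \left(135 + 2 \cdot 152 + 3 \cdot 109\right)} = 30721 \cdot \frac{1}{28093} + \frac{46139}{\frac{1}{261} \left(135 + 304 + 327\right)} = \frac{30721}{28093} + \frac{46139}{\frac{1}{261} \cdot 766} = \frac{30721}{28093} + \frac{46139}{\frac{766}{261}} = \frac{30721}{28093} + 46139 \cdot \frac{261}{766} = \frac{30721}{28093} + \frac{12042279}{766} = \frac{338327276233}{21519238}$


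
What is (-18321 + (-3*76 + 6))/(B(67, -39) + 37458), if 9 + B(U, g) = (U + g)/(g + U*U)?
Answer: -41258175/83324039 ≈ -0.49515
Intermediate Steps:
B(U, g) = -9 + (U + g)/(g + U**2) (B(U, g) = -9 + (U + g)/(g + U*U) = -9 + (U + g)/(g + U**2))
(-18321 + (-3*76 + 6))/(B(67, -39) + 37458) = (-18321 + (-3*76 + 6))/((67 - 9*67**2 - 8*(-39))/(-39 + 67**2) + 37458) = (-18321 + (-228 + 6))/((67 - 9*4489 + 312)/(-39 + 4489) + 37458) = (-18321 - 222)/((67 - 40401 + 312)/4450 + 37458) = -18543/((1/4450)*(-40022) + 37458) = -18543/(-20011/2225 + 37458) = -18543/83324039/2225 = -18543*2225/83324039 = -41258175/83324039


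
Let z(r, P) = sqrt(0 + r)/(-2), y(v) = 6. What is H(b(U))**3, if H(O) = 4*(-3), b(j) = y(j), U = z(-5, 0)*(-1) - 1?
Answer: -1728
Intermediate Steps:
z(r, P) = -sqrt(r)/2 (z(r, P) = sqrt(r)*(-1/2) = -sqrt(r)/2)
U = -1 + I*sqrt(5)/2 (U = -I*sqrt(5)/2*(-1) - 1 = I*sqrt(5)/2 - 1 = -1 + I*sqrt(5)/2 ≈ -1.0 + 1.118*I)
b(j) = 6
H(O) = -12
H(b(U))**3 = (-12)**3 = -1728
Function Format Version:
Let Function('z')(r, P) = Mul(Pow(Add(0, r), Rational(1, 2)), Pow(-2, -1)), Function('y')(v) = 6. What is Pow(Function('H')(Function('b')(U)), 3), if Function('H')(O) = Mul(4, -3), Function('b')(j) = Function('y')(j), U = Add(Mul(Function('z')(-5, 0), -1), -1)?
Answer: -1728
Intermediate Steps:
Function('z')(r, P) = Mul(Rational(-1, 2), Pow(r, Rational(1, 2))) (Function('z')(r, P) = Mul(Pow(r, Rational(1, 2)), Rational(-1, 2)) = Mul(Rational(-1, 2), Pow(r, Rational(1, 2))))
U = Add(-1, Mul(Rational(1, 2), I, Pow(5, Rational(1, 2)))) (U = Add(Mul(Mul(Rational(-1, 2), Pow(-5, Rational(1, 2))), -1), -1) = Add(Mul(Mul(Rational(-1, 2), Mul(I, Pow(5, Rational(1, 2)))), -1), -1) = Add(Mul(Mul(Rational(-1, 2), I, Pow(5, Rational(1, 2))), -1), -1) = Add(Mul(Rational(1, 2), I, Pow(5, Rational(1, 2))), -1) = Add(-1, Mul(Rational(1, 2), I, Pow(5, Rational(1, 2)))) ≈ Add(-1.0000, Mul(1.1180, I)))
Function('b')(j) = 6
Function('H')(O) = -12
Pow(Function('H')(Function('b')(U)), 3) = Pow(-12, 3) = -1728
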